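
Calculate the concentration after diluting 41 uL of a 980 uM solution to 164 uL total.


C2 = C1 * V1 / V2
C2 = 980 * 41 / 164
C2 = 245.0 uM

245.0 uM


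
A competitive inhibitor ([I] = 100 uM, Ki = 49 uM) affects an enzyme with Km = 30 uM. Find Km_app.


Km_app = Km * (1 + [I]/Ki)
Km_app = 30 * (1 + 100/49)
Km_app = 91.2245 uM

91.2245 uM


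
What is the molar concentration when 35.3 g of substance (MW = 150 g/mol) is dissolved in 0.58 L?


C = (mass / MW) / volume
C = (35.3 / 150) / 0.58
C = 0.4057 M

0.4057 M


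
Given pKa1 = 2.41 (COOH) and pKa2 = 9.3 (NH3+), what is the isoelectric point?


pI = (pKa1 + pKa2) / 2
pI = (2.41 + 9.3) / 2
pI = 5.855

5.855


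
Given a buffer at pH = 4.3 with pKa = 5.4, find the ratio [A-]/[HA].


[A-]/[HA] = 10^(pH - pKa)
= 10^(4.3 - 5.4)
= 0.0794

0.0794


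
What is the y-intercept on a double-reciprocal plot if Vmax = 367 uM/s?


y-intercept = 1/Vmax
= 1/367
= 0.0027 s/uM

0.0027 s/uM


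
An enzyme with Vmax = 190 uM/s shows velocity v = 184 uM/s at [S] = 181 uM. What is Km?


Km = [S] * (Vmax - v) / v
Km = 181 * (190 - 184) / 184
Km = 5.9022 uM

5.9022 uM


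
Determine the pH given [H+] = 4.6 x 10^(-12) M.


pH = -log10([H+])
pH = -log10(4.6 x 10^(-12))
pH = 11.3372

11.3372


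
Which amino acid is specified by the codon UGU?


Standard genetic code lookup.
Codon UGU -> Cys

Cys


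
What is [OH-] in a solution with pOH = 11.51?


[OH-] = 10^(-pOH)
[OH-] = 10^(-11.51)
[OH-] = 3.090e-12 M

3.090e-12 M


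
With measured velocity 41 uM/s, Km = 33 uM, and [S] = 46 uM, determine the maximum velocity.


Vmax = v * (Km + [S]) / [S]
Vmax = 41 * (33 + 46) / 46
Vmax = 70.413 uM/s

70.413 uM/s


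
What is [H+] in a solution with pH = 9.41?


[H+] = 10^(-pH)
[H+] = 10^(-9.41)
[H+] = 3.890e-10 M

3.890e-10 M


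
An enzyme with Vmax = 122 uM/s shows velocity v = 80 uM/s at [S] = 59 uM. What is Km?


Km = [S] * (Vmax - v) / v
Km = 59 * (122 - 80) / 80
Km = 30.975 uM

30.975 uM


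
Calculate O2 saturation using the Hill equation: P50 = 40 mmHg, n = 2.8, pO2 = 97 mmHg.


Y = pO2^n / (P50^n + pO2^n)
Y = 97^2.8 / (40^2.8 + 97^2.8)
Y = 92.28%

92.28%


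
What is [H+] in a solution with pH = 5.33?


[H+] = 10^(-pH)
[H+] = 10^(-5.33)
[H+] = 4.677e-06 M

4.677e-06 M


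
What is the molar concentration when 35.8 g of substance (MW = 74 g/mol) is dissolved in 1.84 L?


C = (mass / MW) / volume
C = (35.8 / 74) / 1.84
C = 0.2629 M

0.2629 M


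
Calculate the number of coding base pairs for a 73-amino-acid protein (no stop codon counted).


Each amino acid = 1 codon = 3 bp
bp = 73 * 3 = 219 bp

219 bp


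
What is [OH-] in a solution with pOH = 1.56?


[OH-] = 10^(-pOH)
[OH-] = 10^(-1.56)
[OH-] = 0.0275 M

0.0275 M


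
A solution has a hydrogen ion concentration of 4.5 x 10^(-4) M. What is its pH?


pH = -log10([H+])
pH = -log10(4.5 x 10^(-4))
pH = 3.3468

3.3468


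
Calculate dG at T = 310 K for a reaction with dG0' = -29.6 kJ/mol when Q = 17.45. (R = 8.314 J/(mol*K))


dG = dG0' + RT * ln(Q) / 1000
dG = -29.6 + 8.314 * 310 * ln(17.45) / 1000
dG = -22.2305 kJ/mol

-22.2305 kJ/mol


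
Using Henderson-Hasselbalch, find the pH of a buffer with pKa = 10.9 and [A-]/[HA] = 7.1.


pH = pKa + log10([A-]/[HA])
pH = 10.9 + log10(7.1)
pH = 11.7513

11.7513


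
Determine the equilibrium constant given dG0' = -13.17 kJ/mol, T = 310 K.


Keq = exp(-dG0 * 1000 / (R * T))
Keq = exp(-(-13.17) * 1000 / (8.314 * 310))
Keq = 165.657

165.657


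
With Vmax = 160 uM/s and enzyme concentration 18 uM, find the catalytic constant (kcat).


kcat = Vmax / [E]t
kcat = 160 / 18
kcat = 8.8889 s^-1

8.8889 s^-1


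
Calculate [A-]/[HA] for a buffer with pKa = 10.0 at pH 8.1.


[A-]/[HA] = 10^(pH - pKa)
= 10^(8.1 - 10.0)
= 0.0126

0.0126


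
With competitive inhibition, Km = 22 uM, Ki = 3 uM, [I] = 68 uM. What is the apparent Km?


Km_app = Km * (1 + [I]/Ki)
Km_app = 22 * (1 + 68/3)
Km_app = 520.6667 uM

520.6667 uM


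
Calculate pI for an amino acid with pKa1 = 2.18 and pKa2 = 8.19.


pI = (pKa1 + pKa2) / 2
pI = (2.18 + 8.19) / 2
pI = 5.185

5.185


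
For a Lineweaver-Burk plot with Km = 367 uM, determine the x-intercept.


x-intercept = -1/Km
= -1/367
= -0.0027 1/uM

-0.0027 1/uM


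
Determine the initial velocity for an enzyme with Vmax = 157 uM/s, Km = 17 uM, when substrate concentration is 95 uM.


v = Vmax * [S] / (Km + [S])
v = 157 * 95 / (17 + 95)
v = 133.1696 uM/s

133.1696 uM/s


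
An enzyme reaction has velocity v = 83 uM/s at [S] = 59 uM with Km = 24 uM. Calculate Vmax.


Vmax = v * (Km + [S]) / [S]
Vmax = 83 * (24 + 59) / 59
Vmax = 116.7627 uM/s

116.7627 uM/s


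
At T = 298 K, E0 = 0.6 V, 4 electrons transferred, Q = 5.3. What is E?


E = E0 - (RT/nF) * ln(Q)
E = 0.6 - (8.314 * 298 / (4 * 96485)) * ln(5.3)
E = 0.5893 V

0.5893 V


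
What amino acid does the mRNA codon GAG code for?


Standard genetic code lookup.
Codon GAG -> Glu

Glu


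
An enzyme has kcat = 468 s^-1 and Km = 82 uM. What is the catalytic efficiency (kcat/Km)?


Catalytic efficiency = kcat / Km
= 468 / 82
= 5.7073 uM^-1*s^-1

5.7073 uM^-1*s^-1


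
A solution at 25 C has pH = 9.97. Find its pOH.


pOH = 14 - pH
pOH = 14 - 9.97
pOH = 4.03

4.03


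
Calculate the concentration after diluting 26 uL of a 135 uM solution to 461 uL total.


C2 = C1 * V1 / V2
C2 = 135 * 26 / 461
C2 = 7.6139 uM

7.6139 uM


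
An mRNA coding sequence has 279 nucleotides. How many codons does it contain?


codons = nucleotides / 3
codons = 279 / 3 = 93

93


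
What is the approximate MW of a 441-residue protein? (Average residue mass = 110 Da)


MW = n_residues * 110 Da
MW = 441 * 110
MW = 48510 Da

48510 Da


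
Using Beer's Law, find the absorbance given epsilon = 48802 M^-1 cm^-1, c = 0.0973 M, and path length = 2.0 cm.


A = epsilon * c * l
A = 48802 * 0.0973 * 2.0
A = 9496.8692

9496.8692


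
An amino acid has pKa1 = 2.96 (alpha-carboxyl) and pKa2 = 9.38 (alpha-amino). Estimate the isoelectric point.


pI = (pKa1 + pKa2) / 2
pI = (2.96 + 9.38) / 2
pI = 6.17

6.17


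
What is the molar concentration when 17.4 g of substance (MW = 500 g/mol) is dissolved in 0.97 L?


C = (mass / MW) / volume
C = (17.4 / 500) / 0.97
C = 0.0359 M

0.0359 M


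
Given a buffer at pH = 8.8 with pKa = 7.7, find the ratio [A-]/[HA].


[A-]/[HA] = 10^(pH - pKa)
= 10^(8.8 - 7.7)
= 12.5893

12.5893


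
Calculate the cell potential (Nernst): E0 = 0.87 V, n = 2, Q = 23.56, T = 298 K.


E = E0 - (RT/nF) * ln(Q)
E = 0.87 - (8.314 * 298 / (2 * 96485)) * ln(23.56)
E = 0.8294 V

0.8294 V


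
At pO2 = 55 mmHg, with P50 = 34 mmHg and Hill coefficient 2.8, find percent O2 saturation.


Y = pO2^n / (P50^n + pO2^n)
Y = 55^2.8 / (34^2.8 + 55^2.8)
Y = 79.36%

79.36%


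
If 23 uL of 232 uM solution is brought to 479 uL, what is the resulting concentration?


C2 = C1 * V1 / V2
C2 = 232 * 23 / 479
C2 = 11.1399 uM

11.1399 uM


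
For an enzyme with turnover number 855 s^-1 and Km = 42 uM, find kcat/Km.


Catalytic efficiency = kcat / Km
= 855 / 42
= 20.3571 uM^-1*s^-1

20.3571 uM^-1*s^-1


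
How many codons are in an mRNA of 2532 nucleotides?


codons = nucleotides / 3
codons = 2532 / 3 = 844

844


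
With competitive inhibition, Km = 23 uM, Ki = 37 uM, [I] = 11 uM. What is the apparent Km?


Km_app = Km * (1 + [I]/Ki)
Km_app = 23 * (1 + 11/37)
Km_app = 29.8378 uM

29.8378 uM


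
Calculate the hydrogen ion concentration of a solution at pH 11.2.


[H+] = 10^(-pH)
[H+] = 10^(-11.2)
[H+] = 6.310e-12 M

6.310e-12 M


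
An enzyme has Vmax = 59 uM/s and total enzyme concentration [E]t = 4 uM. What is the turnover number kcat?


kcat = Vmax / [E]t
kcat = 59 / 4
kcat = 14.75 s^-1

14.75 s^-1


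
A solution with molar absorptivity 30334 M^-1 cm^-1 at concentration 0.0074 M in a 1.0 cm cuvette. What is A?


A = epsilon * c * l
A = 30334 * 0.0074 * 1.0
A = 224.4716

224.4716


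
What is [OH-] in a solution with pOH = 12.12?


[OH-] = 10^(-pOH)
[OH-] = 10^(-12.12)
[OH-] = 7.586e-13 M

7.586e-13 M


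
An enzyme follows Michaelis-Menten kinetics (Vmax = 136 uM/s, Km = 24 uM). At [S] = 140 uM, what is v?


v = Vmax * [S] / (Km + [S])
v = 136 * 140 / (24 + 140)
v = 116.0976 uM/s

116.0976 uM/s


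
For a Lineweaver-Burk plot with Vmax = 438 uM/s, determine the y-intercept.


y-intercept = 1/Vmax
= 1/438
= 0.0023 s/uM

0.0023 s/uM


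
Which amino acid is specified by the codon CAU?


Standard genetic code lookup.
Codon CAU -> His

His


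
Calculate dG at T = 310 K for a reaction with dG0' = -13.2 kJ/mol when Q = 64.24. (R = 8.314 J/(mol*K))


dG = dG0' + RT * ln(Q) / 1000
dG = -13.2 + 8.314 * 310 * ln(64.24) / 1000
dG = -2.4715 kJ/mol

-2.4715 kJ/mol


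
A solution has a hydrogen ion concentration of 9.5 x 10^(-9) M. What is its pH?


pH = -log10([H+])
pH = -log10(9.5 x 10^(-9))
pH = 8.0223

8.0223


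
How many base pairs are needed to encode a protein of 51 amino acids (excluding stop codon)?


Each amino acid = 1 codon = 3 bp
bp = 51 * 3 = 153 bp

153 bp


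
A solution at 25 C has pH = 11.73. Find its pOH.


pOH = 14 - pH
pOH = 14 - 11.73
pOH = 2.27

2.27


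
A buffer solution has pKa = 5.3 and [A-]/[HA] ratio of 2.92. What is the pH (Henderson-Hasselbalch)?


pH = pKa + log10([A-]/[HA])
pH = 5.3 + log10(2.92)
pH = 5.7654

5.7654


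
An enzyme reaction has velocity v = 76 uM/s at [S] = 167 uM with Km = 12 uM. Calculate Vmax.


Vmax = v * (Km + [S]) / [S]
Vmax = 76 * (12 + 167) / 167
Vmax = 81.4611 uM/s

81.4611 uM/s


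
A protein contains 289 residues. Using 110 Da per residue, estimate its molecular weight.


MW = n_residues * 110 Da
MW = 289 * 110
MW = 31790 Da

31790 Da


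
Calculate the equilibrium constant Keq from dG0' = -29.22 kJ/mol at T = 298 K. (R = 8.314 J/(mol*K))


Keq = exp(-dG0 * 1000 / (R * T))
Keq = exp(-(-29.22) * 1000 / (8.314 * 298))
Keq = 132429.3507

132429.3507


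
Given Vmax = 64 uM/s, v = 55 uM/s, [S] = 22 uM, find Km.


Km = [S] * (Vmax - v) / v
Km = 22 * (64 - 55) / 55
Km = 3.6 uM

3.6 uM


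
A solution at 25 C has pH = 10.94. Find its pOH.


pOH = 14 - pH
pOH = 14 - 10.94
pOH = 3.06

3.06


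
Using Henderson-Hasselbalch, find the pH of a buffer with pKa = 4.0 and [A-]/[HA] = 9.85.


pH = pKa + log10([A-]/[HA])
pH = 4.0 + log10(9.85)
pH = 4.9934

4.9934


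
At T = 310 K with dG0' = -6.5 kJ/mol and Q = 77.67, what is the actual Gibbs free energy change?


dG = dG0' + RT * ln(Q) / 1000
dG = -6.5 + 8.314 * 310 * ln(77.67) / 1000
dG = 4.7178 kJ/mol

4.7178 kJ/mol


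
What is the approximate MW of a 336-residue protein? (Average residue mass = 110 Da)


MW = n_residues * 110 Da
MW = 336 * 110
MW = 36960 Da

36960 Da


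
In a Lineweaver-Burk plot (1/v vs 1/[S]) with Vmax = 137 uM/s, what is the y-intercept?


y-intercept = 1/Vmax
= 1/137
= 0.0073 s/uM

0.0073 s/uM


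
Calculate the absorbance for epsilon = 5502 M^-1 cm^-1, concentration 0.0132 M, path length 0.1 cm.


A = epsilon * c * l
A = 5502 * 0.0132 * 0.1
A = 7.2626

7.2626


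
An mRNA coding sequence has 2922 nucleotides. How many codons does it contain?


codons = nucleotides / 3
codons = 2922 / 3 = 974

974


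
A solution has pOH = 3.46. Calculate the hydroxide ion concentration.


[OH-] = 10^(-pOH)
[OH-] = 10^(-3.46)
[OH-] = 3.467e-04 M

3.467e-04 M


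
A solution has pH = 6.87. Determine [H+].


[H+] = 10^(-pH)
[H+] = 10^(-6.87)
[H+] = 1.349e-07 M

1.349e-07 M


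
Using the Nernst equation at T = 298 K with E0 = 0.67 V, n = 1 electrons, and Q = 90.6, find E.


E = E0 - (RT/nF) * ln(Q)
E = 0.67 - (8.314 * 298 / (1 * 96485)) * ln(90.6)
E = 0.5543 V

0.5543 V


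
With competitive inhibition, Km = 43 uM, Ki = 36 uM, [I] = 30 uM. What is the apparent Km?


Km_app = Km * (1 + [I]/Ki)
Km_app = 43 * (1 + 30/36)
Km_app = 78.8333 uM

78.8333 uM


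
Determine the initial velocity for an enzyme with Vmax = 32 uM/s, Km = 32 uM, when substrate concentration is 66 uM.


v = Vmax * [S] / (Km + [S])
v = 32 * 66 / (32 + 66)
v = 21.551 uM/s

21.551 uM/s


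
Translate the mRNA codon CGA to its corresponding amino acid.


Standard genetic code lookup.
Codon CGA -> Arg

Arg


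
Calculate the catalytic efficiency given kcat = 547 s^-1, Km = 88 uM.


Catalytic efficiency = kcat / Km
= 547 / 88
= 6.2159 uM^-1*s^-1

6.2159 uM^-1*s^-1


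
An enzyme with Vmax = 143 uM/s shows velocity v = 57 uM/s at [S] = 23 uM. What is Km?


Km = [S] * (Vmax - v) / v
Km = 23 * (143 - 57) / 57
Km = 34.7018 uM

34.7018 uM


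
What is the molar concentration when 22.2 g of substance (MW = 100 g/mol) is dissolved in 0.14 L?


C = (mass / MW) / volume
C = (22.2 / 100) / 0.14
C = 1.5857 M

1.5857 M


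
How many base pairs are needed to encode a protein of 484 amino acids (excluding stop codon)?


Each amino acid = 1 codon = 3 bp
bp = 484 * 3 = 1452 bp

1452 bp


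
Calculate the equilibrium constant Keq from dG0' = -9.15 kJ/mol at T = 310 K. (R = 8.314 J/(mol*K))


Keq = exp(-dG0 * 1000 / (R * T))
Keq = exp(-(-9.15) * 1000 / (8.314 * 310))
Keq = 34.8193

34.8193


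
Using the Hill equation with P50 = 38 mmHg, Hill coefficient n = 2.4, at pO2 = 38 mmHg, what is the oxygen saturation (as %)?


Y = pO2^n / (P50^n + pO2^n)
Y = 38^2.4 / (38^2.4 + 38^2.4)
Y = 50.0%

50.0%


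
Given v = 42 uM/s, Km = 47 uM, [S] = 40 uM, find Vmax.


Vmax = v * (Km + [S]) / [S]
Vmax = 42 * (47 + 40) / 40
Vmax = 91.35 uM/s

91.35 uM/s


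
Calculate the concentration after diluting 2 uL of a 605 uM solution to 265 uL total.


C2 = C1 * V1 / V2
C2 = 605 * 2 / 265
C2 = 4.566 uM

4.566 uM


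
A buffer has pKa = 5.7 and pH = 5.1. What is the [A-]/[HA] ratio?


[A-]/[HA] = 10^(pH - pKa)
= 10^(5.1 - 5.7)
= 0.2512

0.2512


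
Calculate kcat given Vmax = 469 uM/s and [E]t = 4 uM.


kcat = Vmax / [E]t
kcat = 469 / 4
kcat = 117.25 s^-1

117.25 s^-1


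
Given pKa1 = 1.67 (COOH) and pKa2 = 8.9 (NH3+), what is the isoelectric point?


pI = (pKa1 + pKa2) / 2
pI = (1.67 + 8.9) / 2
pI = 5.285

5.285


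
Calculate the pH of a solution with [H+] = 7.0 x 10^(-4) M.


pH = -log10([H+])
pH = -log10(7.0 x 10^(-4))
pH = 3.1549

3.1549


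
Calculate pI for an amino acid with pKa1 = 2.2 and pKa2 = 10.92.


pI = (pKa1 + pKa2) / 2
pI = (2.2 + 10.92) / 2
pI = 6.56

6.56


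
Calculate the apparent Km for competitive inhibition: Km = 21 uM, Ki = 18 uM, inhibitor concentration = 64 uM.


Km_app = Km * (1 + [I]/Ki)
Km_app = 21 * (1 + 64/18)
Km_app = 95.6667 uM

95.6667 uM


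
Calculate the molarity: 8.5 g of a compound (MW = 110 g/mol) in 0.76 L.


C = (mass / MW) / volume
C = (8.5 / 110) / 0.76
C = 0.1017 M

0.1017 M


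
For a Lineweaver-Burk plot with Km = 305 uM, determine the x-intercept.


x-intercept = -1/Km
= -1/305
= -0.0033 1/uM

-0.0033 1/uM


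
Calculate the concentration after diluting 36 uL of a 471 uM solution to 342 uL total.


C2 = C1 * V1 / V2
C2 = 471 * 36 / 342
C2 = 49.5789 uM

49.5789 uM


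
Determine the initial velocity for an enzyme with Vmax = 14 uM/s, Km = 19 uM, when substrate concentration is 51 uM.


v = Vmax * [S] / (Km + [S])
v = 14 * 51 / (19 + 51)
v = 10.2 uM/s

10.2 uM/s


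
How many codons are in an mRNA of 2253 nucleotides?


codons = nucleotides / 3
codons = 2253 / 3 = 751

751


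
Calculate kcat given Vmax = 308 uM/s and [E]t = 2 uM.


kcat = Vmax / [E]t
kcat = 308 / 2
kcat = 154.0 s^-1

154.0 s^-1


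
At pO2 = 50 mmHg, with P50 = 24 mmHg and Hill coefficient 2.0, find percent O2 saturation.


Y = pO2^n / (P50^n + pO2^n)
Y = 50^2.0 / (24^2.0 + 50^2.0)
Y = 81.27%

81.27%


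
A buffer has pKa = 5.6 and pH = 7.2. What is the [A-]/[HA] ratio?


[A-]/[HA] = 10^(pH - pKa)
= 10^(7.2 - 5.6)
= 39.8107

39.8107


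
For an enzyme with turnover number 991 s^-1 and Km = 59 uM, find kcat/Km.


Catalytic efficiency = kcat / Km
= 991 / 59
= 16.7966 uM^-1*s^-1

16.7966 uM^-1*s^-1


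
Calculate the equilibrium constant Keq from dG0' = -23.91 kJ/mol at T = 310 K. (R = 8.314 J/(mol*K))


Keq = exp(-dG0 * 1000 / (R * T))
Keq = exp(-(-23.91) * 1000 / (8.314 * 310))
Keq = 10689.3856

10689.3856


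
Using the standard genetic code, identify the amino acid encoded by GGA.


Standard genetic code lookup.
Codon GGA -> Gly

Gly


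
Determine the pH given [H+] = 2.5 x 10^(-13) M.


pH = -log10([H+])
pH = -log10(2.5 x 10^(-13))
pH = 12.6021

12.6021


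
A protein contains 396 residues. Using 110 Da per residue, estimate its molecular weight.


MW = n_residues * 110 Da
MW = 396 * 110
MW = 43560 Da

43560 Da


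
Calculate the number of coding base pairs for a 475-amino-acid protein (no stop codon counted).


Each amino acid = 1 codon = 3 bp
bp = 475 * 3 = 1425 bp

1425 bp


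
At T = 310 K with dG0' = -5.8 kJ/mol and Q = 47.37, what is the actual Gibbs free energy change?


dG = dG0' + RT * ln(Q) / 1000
dG = -5.8 + 8.314 * 310 * ln(47.37) / 1000
dG = 4.1433 kJ/mol

4.1433 kJ/mol


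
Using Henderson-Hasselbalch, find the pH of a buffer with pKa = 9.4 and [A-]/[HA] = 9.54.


pH = pKa + log10([A-]/[HA])
pH = 9.4 + log10(9.54)
pH = 10.3795

10.3795


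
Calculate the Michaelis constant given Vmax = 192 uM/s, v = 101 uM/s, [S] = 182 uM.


Km = [S] * (Vmax - v) / v
Km = 182 * (192 - 101) / 101
Km = 163.9802 uM

163.9802 uM


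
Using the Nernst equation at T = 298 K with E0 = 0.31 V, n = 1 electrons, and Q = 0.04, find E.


E = E0 - (RT/nF) * ln(Q)
E = 0.31 - (8.314 * 298 / (1 * 96485)) * ln(0.04)
E = 0.3927 V

0.3927 V


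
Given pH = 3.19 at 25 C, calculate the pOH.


pOH = 14 - pH
pOH = 14 - 3.19
pOH = 10.81

10.81


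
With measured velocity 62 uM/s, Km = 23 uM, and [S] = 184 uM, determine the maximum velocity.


Vmax = v * (Km + [S]) / [S]
Vmax = 62 * (23 + 184) / 184
Vmax = 69.75 uM/s

69.75 uM/s


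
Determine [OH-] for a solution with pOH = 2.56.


[OH-] = 10^(-pOH)
[OH-] = 10^(-2.56)
[OH-] = 0.0028 M

0.0028 M


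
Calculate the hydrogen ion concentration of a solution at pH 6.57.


[H+] = 10^(-pH)
[H+] = 10^(-6.57)
[H+] = 2.692e-07 M

2.692e-07 M


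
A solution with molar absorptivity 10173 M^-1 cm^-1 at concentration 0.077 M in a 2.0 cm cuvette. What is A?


A = epsilon * c * l
A = 10173 * 0.077 * 2.0
A = 1566.642

1566.642


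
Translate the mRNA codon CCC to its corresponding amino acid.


Standard genetic code lookup.
Codon CCC -> Pro

Pro


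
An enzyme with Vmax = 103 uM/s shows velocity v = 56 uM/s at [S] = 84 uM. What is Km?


Km = [S] * (Vmax - v) / v
Km = 84 * (103 - 56) / 56
Km = 70.5 uM

70.5 uM


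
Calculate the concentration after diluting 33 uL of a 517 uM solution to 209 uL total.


C2 = C1 * V1 / V2
C2 = 517 * 33 / 209
C2 = 81.6316 uM

81.6316 uM


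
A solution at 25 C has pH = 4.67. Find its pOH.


pOH = 14 - pH
pOH = 14 - 4.67
pOH = 9.33

9.33


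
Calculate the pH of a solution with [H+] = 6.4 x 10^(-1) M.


pH = -log10([H+])
pH = -log10(6.4 x 10^(-1))
pH = 0.1938

0.1938


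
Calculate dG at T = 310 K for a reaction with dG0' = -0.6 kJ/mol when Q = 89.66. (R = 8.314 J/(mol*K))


dG = dG0' + RT * ln(Q) / 1000
dG = -0.6 + 8.314 * 310 * ln(89.66) / 1000
dG = 10.9878 kJ/mol

10.9878 kJ/mol


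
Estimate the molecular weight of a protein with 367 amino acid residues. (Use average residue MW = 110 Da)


MW = n_residues * 110 Da
MW = 367 * 110
MW = 40370 Da

40370 Da


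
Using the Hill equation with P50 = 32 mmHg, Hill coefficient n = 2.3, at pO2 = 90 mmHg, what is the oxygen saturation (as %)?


Y = pO2^n / (P50^n + pO2^n)
Y = 90^2.3 / (32^2.3 + 90^2.3)
Y = 91.52%

91.52%


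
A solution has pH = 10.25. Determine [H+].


[H+] = 10^(-pH)
[H+] = 10^(-10.25)
[H+] = 5.623e-11 M

5.623e-11 M


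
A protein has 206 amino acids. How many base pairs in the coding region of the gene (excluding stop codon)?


Each amino acid = 1 codon = 3 bp
bp = 206 * 3 = 618 bp

618 bp


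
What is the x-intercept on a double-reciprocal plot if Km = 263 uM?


x-intercept = -1/Km
= -1/263
= -0.0038 1/uM

-0.0038 1/uM


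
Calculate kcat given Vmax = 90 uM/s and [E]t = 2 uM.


kcat = Vmax / [E]t
kcat = 90 / 2
kcat = 45.0 s^-1

45.0 s^-1


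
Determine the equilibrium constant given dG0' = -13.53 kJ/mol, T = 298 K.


Keq = exp(-dG0 * 1000 / (R * T))
Keq = exp(-(-13.53) * 1000 / (8.314 * 298))
Keq = 235.3307

235.3307


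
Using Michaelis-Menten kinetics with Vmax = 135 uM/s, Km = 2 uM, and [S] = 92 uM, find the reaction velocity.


v = Vmax * [S] / (Km + [S])
v = 135 * 92 / (2 + 92)
v = 132.1277 uM/s

132.1277 uM/s


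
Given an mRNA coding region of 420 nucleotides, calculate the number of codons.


codons = nucleotides / 3
codons = 420 / 3 = 140

140


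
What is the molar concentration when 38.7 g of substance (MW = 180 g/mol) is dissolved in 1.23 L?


C = (mass / MW) / volume
C = (38.7 / 180) / 1.23
C = 0.1748 M

0.1748 M


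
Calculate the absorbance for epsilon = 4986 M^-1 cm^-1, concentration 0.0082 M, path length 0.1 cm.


A = epsilon * c * l
A = 4986 * 0.0082 * 0.1
A = 4.0885

4.0885


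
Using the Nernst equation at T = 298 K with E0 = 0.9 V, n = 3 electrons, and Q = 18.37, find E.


E = E0 - (RT/nF) * ln(Q)
E = 0.9 - (8.314 * 298 / (3 * 96485)) * ln(18.37)
E = 0.8751 V

0.8751 V


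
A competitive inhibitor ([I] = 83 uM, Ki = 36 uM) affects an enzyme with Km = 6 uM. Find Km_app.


Km_app = Km * (1 + [I]/Ki)
Km_app = 6 * (1 + 83/36)
Km_app = 19.8333 uM

19.8333 uM


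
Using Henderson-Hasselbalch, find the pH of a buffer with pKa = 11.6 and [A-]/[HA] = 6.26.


pH = pKa + log10([A-]/[HA])
pH = 11.6 + log10(6.26)
pH = 12.3966

12.3966


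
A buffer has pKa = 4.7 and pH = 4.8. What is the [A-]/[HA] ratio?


[A-]/[HA] = 10^(pH - pKa)
= 10^(4.8 - 4.7)
= 1.2589

1.2589


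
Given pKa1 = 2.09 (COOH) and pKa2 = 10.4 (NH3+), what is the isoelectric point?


pI = (pKa1 + pKa2) / 2
pI = (2.09 + 10.4) / 2
pI = 6.245

6.245


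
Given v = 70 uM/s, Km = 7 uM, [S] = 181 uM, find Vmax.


Vmax = v * (Km + [S]) / [S]
Vmax = 70 * (7 + 181) / 181
Vmax = 72.7072 uM/s

72.7072 uM/s


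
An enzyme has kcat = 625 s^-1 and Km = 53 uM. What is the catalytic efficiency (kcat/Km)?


Catalytic efficiency = kcat / Km
= 625 / 53
= 11.7925 uM^-1*s^-1

11.7925 uM^-1*s^-1


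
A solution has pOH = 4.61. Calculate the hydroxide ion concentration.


[OH-] = 10^(-pOH)
[OH-] = 10^(-4.61)
[OH-] = 2.455e-05 M

2.455e-05 M


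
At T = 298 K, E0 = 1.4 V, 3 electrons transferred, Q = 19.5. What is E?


E = E0 - (RT/nF) * ln(Q)
E = 1.4 - (8.314 * 298 / (3 * 96485)) * ln(19.5)
E = 1.3746 V

1.3746 V


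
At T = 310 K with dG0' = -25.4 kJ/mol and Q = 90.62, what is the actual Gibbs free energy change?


dG = dG0' + RT * ln(Q) / 1000
dG = -25.4 + 8.314 * 310 * ln(90.62) / 1000
dG = -13.7848 kJ/mol

-13.7848 kJ/mol


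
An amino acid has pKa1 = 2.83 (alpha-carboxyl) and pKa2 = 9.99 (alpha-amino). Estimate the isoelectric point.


pI = (pKa1 + pKa2) / 2
pI = (2.83 + 9.99) / 2
pI = 6.41

6.41


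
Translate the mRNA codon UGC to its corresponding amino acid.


Standard genetic code lookup.
Codon UGC -> Cys

Cys


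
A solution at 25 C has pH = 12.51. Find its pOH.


pOH = 14 - pH
pOH = 14 - 12.51
pOH = 1.49

1.49


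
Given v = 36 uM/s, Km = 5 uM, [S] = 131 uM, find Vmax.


Vmax = v * (Km + [S]) / [S]
Vmax = 36 * (5 + 131) / 131
Vmax = 37.374 uM/s

37.374 uM/s


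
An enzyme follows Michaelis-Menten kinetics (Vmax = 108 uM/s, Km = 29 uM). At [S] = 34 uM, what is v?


v = Vmax * [S] / (Km + [S])
v = 108 * 34 / (29 + 34)
v = 58.2857 uM/s

58.2857 uM/s


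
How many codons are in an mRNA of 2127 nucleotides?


codons = nucleotides / 3
codons = 2127 / 3 = 709

709


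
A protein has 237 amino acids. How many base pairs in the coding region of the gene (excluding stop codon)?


Each amino acid = 1 codon = 3 bp
bp = 237 * 3 = 711 bp

711 bp


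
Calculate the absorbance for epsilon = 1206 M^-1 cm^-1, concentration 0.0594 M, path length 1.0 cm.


A = epsilon * c * l
A = 1206 * 0.0594 * 1.0
A = 71.6364

71.6364


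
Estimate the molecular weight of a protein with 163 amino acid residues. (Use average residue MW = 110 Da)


MW = n_residues * 110 Da
MW = 163 * 110
MW = 17930 Da

17930 Da


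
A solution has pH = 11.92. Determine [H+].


[H+] = 10^(-pH)
[H+] = 10^(-11.92)
[H+] = 1.202e-12 M

1.202e-12 M


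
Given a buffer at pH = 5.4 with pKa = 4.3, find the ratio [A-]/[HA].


[A-]/[HA] = 10^(pH - pKa)
= 10^(5.4 - 4.3)
= 12.5893

12.5893


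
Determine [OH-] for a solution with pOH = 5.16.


[OH-] = 10^(-pOH)
[OH-] = 10^(-5.16)
[OH-] = 6.918e-06 M

6.918e-06 M


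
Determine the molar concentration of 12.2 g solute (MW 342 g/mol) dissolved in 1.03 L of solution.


C = (mass / MW) / volume
C = (12.2 / 342) / 1.03
C = 0.0346 M

0.0346 M


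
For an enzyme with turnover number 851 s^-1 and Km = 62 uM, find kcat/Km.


Catalytic efficiency = kcat / Km
= 851 / 62
= 13.7258 uM^-1*s^-1

13.7258 uM^-1*s^-1


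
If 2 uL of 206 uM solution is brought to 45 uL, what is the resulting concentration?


C2 = C1 * V1 / V2
C2 = 206 * 2 / 45
C2 = 9.1556 uM

9.1556 uM


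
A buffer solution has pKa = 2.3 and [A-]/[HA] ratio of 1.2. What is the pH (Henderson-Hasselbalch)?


pH = pKa + log10([A-]/[HA])
pH = 2.3 + log10(1.2)
pH = 2.3792

2.3792


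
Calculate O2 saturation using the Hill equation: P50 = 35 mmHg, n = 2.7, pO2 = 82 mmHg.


Y = pO2^n / (P50^n + pO2^n)
Y = 82^2.7 / (35^2.7 + 82^2.7)
Y = 90.88%

90.88%


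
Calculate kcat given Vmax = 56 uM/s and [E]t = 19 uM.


kcat = Vmax / [E]t
kcat = 56 / 19
kcat = 2.9474 s^-1

2.9474 s^-1


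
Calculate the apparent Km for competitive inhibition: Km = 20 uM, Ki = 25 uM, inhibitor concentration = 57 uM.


Km_app = Km * (1 + [I]/Ki)
Km_app = 20 * (1 + 57/25)
Km_app = 65.6 uM

65.6 uM


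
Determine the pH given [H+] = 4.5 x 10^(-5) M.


pH = -log10([H+])
pH = -log10(4.5 x 10^(-5))
pH = 4.3468

4.3468


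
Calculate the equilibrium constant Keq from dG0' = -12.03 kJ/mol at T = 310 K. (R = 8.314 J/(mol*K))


Keq = exp(-dG0 * 1000 / (R * T))
Keq = exp(-(-12.03) * 1000 / (8.314 * 310))
Keq = 106.4423

106.4423


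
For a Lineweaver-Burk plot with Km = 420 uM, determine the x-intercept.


x-intercept = -1/Km
= -1/420
= -0.0024 1/uM

-0.0024 1/uM


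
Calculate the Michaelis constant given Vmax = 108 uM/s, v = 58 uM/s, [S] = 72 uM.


Km = [S] * (Vmax - v) / v
Km = 72 * (108 - 58) / 58
Km = 62.069 uM

62.069 uM


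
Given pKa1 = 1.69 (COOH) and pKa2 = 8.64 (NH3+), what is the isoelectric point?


pI = (pKa1 + pKa2) / 2
pI = (1.69 + 8.64) / 2
pI = 5.165

5.165


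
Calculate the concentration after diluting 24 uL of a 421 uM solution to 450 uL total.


C2 = C1 * V1 / V2
C2 = 421 * 24 / 450
C2 = 22.4533 uM

22.4533 uM


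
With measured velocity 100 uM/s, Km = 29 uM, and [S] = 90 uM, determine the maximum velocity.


Vmax = v * (Km + [S]) / [S]
Vmax = 100 * (29 + 90) / 90
Vmax = 132.2222 uM/s

132.2222 uM/s


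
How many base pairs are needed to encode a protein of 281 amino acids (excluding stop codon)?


Each amino acid = 1 codon = 3 bp
bp = 281 * 3 = 843 bp

843 bp


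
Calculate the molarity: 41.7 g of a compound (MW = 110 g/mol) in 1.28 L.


C = (mass / MW) / volume
C = (41.7 / 110) / 1.28
C = 0.2962 M

0.2962 M


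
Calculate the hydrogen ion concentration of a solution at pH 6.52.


[H+] = 10^(-pH)
[H+] = 10^(-6.52)
[H+] = 3.020e-07 M

3.020e-07 M


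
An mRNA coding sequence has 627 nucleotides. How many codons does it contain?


codons = nucleotides / 3
codons = 627 / 3 = 209

209


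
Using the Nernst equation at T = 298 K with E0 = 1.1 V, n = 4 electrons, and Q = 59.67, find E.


E = E0 - (RT/nF) * ln(Q)
E = 1.1 - (8.314 * 298 / (4 * 96485)) * ln(59.67)
E = 1.0738 V

1.0738 V


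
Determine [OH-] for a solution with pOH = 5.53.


[OH-] = 10^(-pOH)
[OH-] = 10^(-5.53)
[OH-] = 2.951e-06 M

2.951e-06 M


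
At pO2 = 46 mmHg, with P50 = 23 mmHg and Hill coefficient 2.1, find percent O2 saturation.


Y = pO2^n / (P50^n + pO2^n)
Y = 46^2.1 / (23^2.1 + 46^2.1)
Y = 81.09%

81.09%


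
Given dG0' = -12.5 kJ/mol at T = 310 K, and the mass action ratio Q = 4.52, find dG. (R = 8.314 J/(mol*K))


dG = dG0' + RT * ln(Q) / 1000
dG = -12.5 + 8.314 * 310 * ln(4.52) / 1000
dG = -8.6121 kJ/mol

-8.6121 kJ/mol


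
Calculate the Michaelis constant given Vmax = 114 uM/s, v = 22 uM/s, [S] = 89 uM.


Km = [S] * (Vmax - v) / v
Km = 89 * (114 - 22) / 22
Km = 372.1818 uM

372.1818 uM


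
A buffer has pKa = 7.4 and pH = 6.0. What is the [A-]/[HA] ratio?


[A-]/[HA] = 10^(pH - pKa)
= 10^(6.0 - 7.4)
= 0.0398

0.0398


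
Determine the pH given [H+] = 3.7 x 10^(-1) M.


pH = -log10([H+])
pH = -log10(3.7 x 10^(-1))
pH = 0.4318

0.4318


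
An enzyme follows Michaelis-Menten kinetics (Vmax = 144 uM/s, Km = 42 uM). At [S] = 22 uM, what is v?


v = Vmax * [S] / (Km + [S])
v = 144 * 22 / (42 + 22)
v = 49.5 uM/s

49.5 uM/s


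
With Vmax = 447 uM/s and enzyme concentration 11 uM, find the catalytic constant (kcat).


kcat = Vmax / [E]t
kcat = 447 / 11
kcat = 40.6364 s^-1

40.6364 s^-1


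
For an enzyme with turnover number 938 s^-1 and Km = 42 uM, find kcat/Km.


Catalytic efficiency = kcat / Km
= 938 / 42
= 22.3333 uM^-1*s^-1

22.3333 uM^-1*s^-1


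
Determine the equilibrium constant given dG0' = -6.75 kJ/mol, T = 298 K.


Keq = exp(-dG0 * 1000 / (R * T))
Keq = exp(-(-6.75) * 1000 / (8.314 * 298))
Keq = 15.2479

15.2479


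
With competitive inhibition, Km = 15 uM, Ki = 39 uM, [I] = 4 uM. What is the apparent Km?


Km_app = Km * (1 + [I]/Ki)
Km_app = 15 * (1 + 4/39)
Km_app = 16.5385 uM

16.5385 uM


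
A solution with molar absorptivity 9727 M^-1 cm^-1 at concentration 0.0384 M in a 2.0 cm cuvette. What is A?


A = epsilon * c * l
A = 9727 * 0.0384 * 2.0
A = 747.0336

747.0336


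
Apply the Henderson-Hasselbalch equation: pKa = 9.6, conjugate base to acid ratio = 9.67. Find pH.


pH = pKa + log10([A-]/[HA])
pH = 9.6 + log10(9.67)
pH = 10.5854

10.5854


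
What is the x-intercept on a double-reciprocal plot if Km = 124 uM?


x-intercept = -1/Km
= -1/124
= -0.0081 1/uM

-0.0081 1/uM


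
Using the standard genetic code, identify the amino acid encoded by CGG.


Standard genetic code lookup.
Codon CGG -> Arg

Arg


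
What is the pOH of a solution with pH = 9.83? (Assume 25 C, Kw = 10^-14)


pOH = 14 - pH
pOH = 14 - 9.83
pOH = 4.17

4.17


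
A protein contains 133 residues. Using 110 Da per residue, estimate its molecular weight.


MW = n_residues * 110 Da
MW = 133 * 110
MW = 14630 Da

14630 Da


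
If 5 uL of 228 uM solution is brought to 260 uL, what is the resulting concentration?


C2 = C1 * V1 / V2
C2 = 228 * 5 / 260
C2 = 4.3846 uM

4.3846 uM


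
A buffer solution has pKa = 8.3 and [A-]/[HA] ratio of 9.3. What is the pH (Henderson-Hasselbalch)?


pH = pKa + log10([A-]/[HA])
pH = 8.3 + log10(9.3)
pH = 9.2685

9.2685


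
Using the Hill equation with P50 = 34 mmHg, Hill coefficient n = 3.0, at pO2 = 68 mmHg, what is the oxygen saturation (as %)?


Y = pO2^n / (P50^n + pO2^n)
Y = 68^3.0 / (34^3.0 + 68^3.0)
Y = 88.89%

88.89%


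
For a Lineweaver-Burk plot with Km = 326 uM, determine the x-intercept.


x-intercept = -1/Km
= -1/326
= -0.0031 1/uM

-0.0031 1/uM


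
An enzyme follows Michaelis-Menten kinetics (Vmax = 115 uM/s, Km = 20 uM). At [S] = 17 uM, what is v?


v = Vmax * [S] / (Km + [S])
v = 115 * 17 / (20 + 17)
v = 52.8378 uM/s

52.8378 uM/s


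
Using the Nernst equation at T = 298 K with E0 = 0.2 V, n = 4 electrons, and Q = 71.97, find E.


E = E0 - (RT/nF) * ln(Q)
E = 0.2 - (8.314 * 298 / (4 * 96485)) * ln(71.97)
E = 0.1725 V

0.1725 V


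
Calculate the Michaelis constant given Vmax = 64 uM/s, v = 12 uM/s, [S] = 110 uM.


Km = [S] * (Vmax - v) / v
Km = 110 * (64 - 12) / 12
Km = 476.6667 uM

476.6667 uM


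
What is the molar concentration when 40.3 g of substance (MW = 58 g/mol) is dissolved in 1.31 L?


C = (mass / MW) / volume
C = (40.3 / 58) / 1.31
C = 0.5304 M

0.5304 M


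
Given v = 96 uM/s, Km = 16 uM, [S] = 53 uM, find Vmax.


Vmax = v * (Km + [S]) / [S]
Vmax = 96 * (16 + 53) / 53
Vmax = 124.9811 uM/s

124.9811 uM/s


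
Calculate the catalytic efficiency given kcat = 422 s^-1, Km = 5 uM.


Catalytic efficiency = kcat / Km
= 422 / 5
= 84.4 uM^-1*s^-1

84.4 uM^-1*s^-1


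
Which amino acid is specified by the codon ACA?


Standard genetic code lookup.
Codon ACA -> Thr

Thr


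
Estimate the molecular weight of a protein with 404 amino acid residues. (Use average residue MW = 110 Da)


MW = n_residues * 110 Da
MW = 404 * 110
MW = 44440 Da

44440 Da


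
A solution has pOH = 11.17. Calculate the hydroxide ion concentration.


[OH-] = 10^(-pOH)
[OH-] = 10^(-11.17)
[OH-] = 6.761e-12 M

6.761e-12 M


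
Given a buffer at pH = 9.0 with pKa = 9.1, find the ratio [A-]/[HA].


[A-]/[HA] = 10^(pH - pKa)
= 10^(9.0 - 9.1)
= 0.7943

0.7943


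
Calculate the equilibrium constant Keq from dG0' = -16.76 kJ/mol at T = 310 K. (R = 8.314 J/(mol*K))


Keq = exp(-dG0 * 1000 / (R * T))
Keq = exp(-(-16.76) * 1000 / (8.314 * 310))
Keq = 667.0256

667.0256


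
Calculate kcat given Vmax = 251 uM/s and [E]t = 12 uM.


kcat = Vmax / [E]t
kcat = 251 / 12
kcat = 20.9167 s^-1

20.9167 s^-1


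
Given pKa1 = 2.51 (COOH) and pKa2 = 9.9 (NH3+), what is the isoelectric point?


pI = (pKa1 + pKa2) / 2
pI = (2.51 + 9.9) / 2
pI = 6.205

6.205


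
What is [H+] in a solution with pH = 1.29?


[H+] = 10^(-pH)
[H+] = 10^(-1.29)
[H+] = 0.0513 M

0.0513 M


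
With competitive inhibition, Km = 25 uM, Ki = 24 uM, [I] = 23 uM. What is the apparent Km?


Km_app = Km * (1 + [I]/Ki)
Km_app = 25 * (1 + 23/24)
Km_app = 48.9583 uM

48.9583 uM


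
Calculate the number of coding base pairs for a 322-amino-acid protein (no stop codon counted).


Each amino acid = 1 codon = 3 bp
bp = 322 * 3 = 966 bp

966 bp


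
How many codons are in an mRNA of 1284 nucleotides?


codons = nucleotides / 3
codons = 1284 / 3 = 428

428


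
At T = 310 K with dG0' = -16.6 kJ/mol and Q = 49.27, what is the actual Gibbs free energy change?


dG = dG0' + RT * ln(Q) / 1000
dG = -16.6 + 8.314 * 310 * ln(49.27) / 1000
dG = -6.5553 kJ/mol

-6.5553 kJ/mol


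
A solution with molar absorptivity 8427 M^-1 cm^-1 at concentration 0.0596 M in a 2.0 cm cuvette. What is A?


A = epsilon * c * l
A = 8427 * 0.0596 * 2.0
A = 1004.4984

1004.4984


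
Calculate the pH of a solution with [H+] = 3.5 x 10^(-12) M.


pH = -log10([H+])
pH = -log10(3.5 x 10^(-12))
pH = 11.4559

11.4559


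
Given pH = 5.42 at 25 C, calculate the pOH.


pOH = 14 - pH
pOH = 14 - 5.42
pOH = 8.58

8.58


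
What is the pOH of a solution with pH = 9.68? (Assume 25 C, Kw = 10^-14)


pOH = 14 - pH
pOH = 14 - 9.68
pOH = 4.32

4.32


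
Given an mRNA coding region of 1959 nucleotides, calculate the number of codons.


codons = nucleotides / 3
codons = 1959 / 3 = 653

653


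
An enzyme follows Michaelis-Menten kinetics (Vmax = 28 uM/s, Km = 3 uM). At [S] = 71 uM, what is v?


v = Vmax * [S] / (Km + [S])
v = 28 * 71 / (3 + 71)
v = 26.8649 uM/s

26.8649 uM/s


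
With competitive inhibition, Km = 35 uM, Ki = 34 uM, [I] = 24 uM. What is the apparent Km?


Km_app = Km * (1 + [I]/Ki)
Km_app = 35 * (1 + 24/34)
Km_app = 59.7059 uM

59.7059 uM


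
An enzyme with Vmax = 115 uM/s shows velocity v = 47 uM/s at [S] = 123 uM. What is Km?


Km = [S] * (Vmax - v) / v
Km = 123 * (115 - 47) / 47
Km = 177.9574 uM

177.9574 uM


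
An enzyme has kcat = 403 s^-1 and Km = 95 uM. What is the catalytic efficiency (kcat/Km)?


Catalytic efficiency = kcat / Km
= 403 / 95
= 4.2421 uM^-1*s^-1

4.2421 uM^-1*s^-1


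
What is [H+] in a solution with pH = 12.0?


[H+] = 10^(-pH)
[H+] = 10^(-12.0)
[H+] = 1.000e-12 M

1.000e-12 M


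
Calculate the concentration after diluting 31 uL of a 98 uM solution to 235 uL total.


C2 = C1 * V1 / V2
C2 = 98 * 31 / 235
C2 = 12.9277 uM

12.9277 uM


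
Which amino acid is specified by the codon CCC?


Standard genetic code lookup.
Codon CCC -> Pro

Pro


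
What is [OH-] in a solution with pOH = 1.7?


[OH-] = 10^(-pOH)
[OH-] = 10^(-1.7)
[OH-] = 0.02 M

0.02 M


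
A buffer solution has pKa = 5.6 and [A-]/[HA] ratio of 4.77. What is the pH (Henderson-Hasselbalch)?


pH = pKa + log10([A-]/[HA])
pH = 5.6 + log10(4.77)
pH = 6.2785

6.2785


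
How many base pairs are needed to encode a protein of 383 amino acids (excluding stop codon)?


Each amino acid = 1 codon = 3 bp
bp = 383 * 3 = 1149 bp

1149 bp


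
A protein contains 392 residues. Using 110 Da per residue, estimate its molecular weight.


MW = n_residues * 110 Da
MW = 392 * 110
MW = 43120 Da

43120 Da


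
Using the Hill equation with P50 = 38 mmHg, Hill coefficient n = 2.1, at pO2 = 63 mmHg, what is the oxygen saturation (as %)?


Y = pO2^n / (P50^n + pO2^n)
Y = 63^2.1 / (38^2.1 + 63^2.1)
Y = 74.3%

74.3%


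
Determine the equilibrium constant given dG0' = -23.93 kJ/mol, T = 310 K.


Keq = exp(-dG0 * 1000 / (R * T))
Keq = exp(-(-23.93) * 1000 / (8.314 * 310))
Keq = 10772.6572

10772.6572


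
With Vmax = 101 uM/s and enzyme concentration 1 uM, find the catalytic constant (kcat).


kcat = Vmax / [E]t
kcat = 101 / 1
kcat = 101.0 s^-1

101.0 s^-1


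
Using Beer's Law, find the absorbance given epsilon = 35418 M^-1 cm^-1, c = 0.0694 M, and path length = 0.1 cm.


A = epsilon * c * l
A = 35418 * 0.0694 * 0.1
A = 245.8009

245.8009


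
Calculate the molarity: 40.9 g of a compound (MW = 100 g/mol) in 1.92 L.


C = (mass / MW) / volume
C = (40.9 / 100) / 1.92
C = 0.213 M

0.213 M


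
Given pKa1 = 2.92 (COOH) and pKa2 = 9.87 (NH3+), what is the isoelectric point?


pI = (pKa1 + pKa2) / 2
pI = (2.92 + 9.87) / 2
pI = 6.395

6.395


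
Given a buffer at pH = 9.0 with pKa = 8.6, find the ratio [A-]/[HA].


[A-]/[HA] = 10^(pH - pKa)
= 10^(9.0 - 8.6)
= 2.5119

2.5119


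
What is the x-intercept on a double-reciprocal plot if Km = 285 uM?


x-intercept = -1/Km
= -1/285
= -0.0035 1/uM

-0.0035 1/uM


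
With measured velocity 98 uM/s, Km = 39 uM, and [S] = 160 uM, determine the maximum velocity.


Vmax = v * (Km + [S]) / [S]
Vmax = 98 * (39 + 160) / 160
Vmax = 121.8875 uM/s

121.8875 uM/s


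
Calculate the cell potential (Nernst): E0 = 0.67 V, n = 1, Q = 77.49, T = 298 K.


E = E0 - (RT/nF) * ln(Q)
E = 0.67 - (8.314 * 298 / (1 * 96485)) * ln(77.49)
E = 0.5583 V

0.5583 V


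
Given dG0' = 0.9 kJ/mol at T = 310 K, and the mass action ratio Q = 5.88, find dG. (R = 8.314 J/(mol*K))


dG = dG0' + RT * ln(Q) / 1000
dG = 0.9 + 8.314 * 310 * ln(5.88) / 1000
dG = 5.4659 kJ/mol

5.4659 kJ/mol


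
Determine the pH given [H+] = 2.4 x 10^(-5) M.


pH = -log10([H+])
pH = -log10(2.4 x 10^(-5))
pH = 4.6198

4.6198
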